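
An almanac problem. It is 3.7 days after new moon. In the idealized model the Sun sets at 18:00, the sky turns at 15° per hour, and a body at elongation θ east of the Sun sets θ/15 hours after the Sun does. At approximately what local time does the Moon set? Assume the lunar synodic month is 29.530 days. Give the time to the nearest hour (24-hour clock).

Elongation θ = 360° × 3.7/29.530 ≈ 45.1°.
The Moon trails the Sun by θ/15 = 45.1/15 ≈ 3.01 hours.
18:00 + 3.01 h ≈ 21:00 → 21:00 to the nearest hour.

21:00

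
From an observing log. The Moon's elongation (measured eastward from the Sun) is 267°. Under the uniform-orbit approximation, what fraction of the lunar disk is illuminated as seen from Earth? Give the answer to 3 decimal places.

f = (1 − cos 267°)/2 = (1 − (-0.052))/2 ≈ 0.526.

0.526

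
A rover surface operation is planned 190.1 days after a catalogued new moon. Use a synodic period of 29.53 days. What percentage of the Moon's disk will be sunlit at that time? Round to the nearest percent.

96%

190.1/29.53 = 6.438 lunations, so 6 complete cycles and 12.92 d into the next.
Phase angle: θ = 360°·(12.92 d)/(29.53 d) = 157.5°.
Illuminated fraction = (1 − cos 157.5°)/2 = (1 − (-0.924))/2 ≈ 0.962, so 96%.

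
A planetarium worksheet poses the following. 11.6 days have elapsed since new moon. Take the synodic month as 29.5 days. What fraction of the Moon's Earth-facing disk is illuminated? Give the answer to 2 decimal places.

Elongation θ = 360° × 11.6/29.5 ≈ 141.6°.
With cos θ = (-0.783), the lit fraction is (1 − (-0.783))/2 ≈ 0.892.

0.89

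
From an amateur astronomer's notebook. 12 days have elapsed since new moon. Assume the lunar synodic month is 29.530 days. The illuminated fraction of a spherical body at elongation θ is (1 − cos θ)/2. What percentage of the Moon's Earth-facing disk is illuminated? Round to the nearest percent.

92%

Elongation θ = 360° × 12/29.530 ≈ 146.3°.
Illuminated fraction = (1 − cos 146.3°)/2 = (1 − (-0.832))/2 ≈ 0.916, so 92%.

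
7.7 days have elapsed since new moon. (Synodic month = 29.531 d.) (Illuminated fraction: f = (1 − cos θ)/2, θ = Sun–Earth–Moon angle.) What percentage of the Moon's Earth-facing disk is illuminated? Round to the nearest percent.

Phase angle: θ = 360°·(7.7 d)/(29.531 d) = 93.9°.
cos 93.9° = (-0.067), so f = (1 − (-0.067))/2 = 0.534, so 53%.

53%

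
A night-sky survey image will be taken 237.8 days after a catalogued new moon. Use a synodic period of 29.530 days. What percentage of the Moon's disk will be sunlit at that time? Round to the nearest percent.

Reduce mod P: 237.8 − 8×29.530 = 1.56 d into the current lunation.
Elongation θ = 360° × 1.56/29.530 ≈ 19.0°.
Illuminated fraction = (1 − cos 19.0°)/2 = (1 − 0.945)/2 ≈ 0.027, so 3%.

3%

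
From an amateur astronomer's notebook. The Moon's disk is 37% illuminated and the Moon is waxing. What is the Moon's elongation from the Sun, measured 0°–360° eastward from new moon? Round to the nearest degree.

From f = (1 − cos θ)/2: cos θ = 1 − 2×0.37 = 0.260; arccos → 74.9°.
Before full moon the principal value applies: θ = 74.9°.

75°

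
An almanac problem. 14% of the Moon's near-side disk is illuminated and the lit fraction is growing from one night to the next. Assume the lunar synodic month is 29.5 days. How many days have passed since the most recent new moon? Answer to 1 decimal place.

3.6 days

cos θ = 1 − 2f = 0.720, giving a principal value of 43.9°.
Before full moon the principal value applies: θ = 43.9°.
At 360°/29.5 d per day, 43.9° corresponds to 3.60 days.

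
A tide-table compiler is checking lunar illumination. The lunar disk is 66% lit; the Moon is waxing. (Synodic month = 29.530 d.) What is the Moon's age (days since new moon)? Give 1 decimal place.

8.9 days

cos θ = 1 − 2f = -0.320, giving a principal value of 108.7°.
The Moon is waxing (0°–180°), so θ = 108.7° directly.
Age = 29.530 × 108.7°/360° ≈ 8.91 days.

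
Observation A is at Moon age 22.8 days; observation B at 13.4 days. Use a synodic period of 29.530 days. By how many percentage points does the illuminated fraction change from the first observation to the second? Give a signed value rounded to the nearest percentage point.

+55 percentage points

θ₁ = 360° × 22.8/29.530 = 278.0°, f₁ = (1 − cos θ₁)/2 = 0.431.
θ₂ = 360° × 13.4/29.530 = 163.4°, f₂ = (1 − cos θ₂)/2 = 0.979.
Change = f₂ − f₁ = +0.548 → +55 percentage points.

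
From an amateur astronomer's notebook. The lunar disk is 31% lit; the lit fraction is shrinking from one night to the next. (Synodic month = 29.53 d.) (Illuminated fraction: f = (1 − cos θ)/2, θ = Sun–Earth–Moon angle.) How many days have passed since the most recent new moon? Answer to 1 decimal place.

24.0 days

Invert f = (1 − cos θ)/2 to get cos θ = 1 − 2(0.31) = 0.380, hence θ₀ = arccos 0.380 = 67.7°.
Since the Moon is past full (waning), take the reflex angle: θ = 360° − 67.7° = 292.3°.
Age = 29.53 × 292.3°/360° ≈ 23.98 days.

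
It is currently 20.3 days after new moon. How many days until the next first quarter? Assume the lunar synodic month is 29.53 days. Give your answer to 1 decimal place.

First quarter occurs at elongation 90°, i.e. at age 29.53 × 90/360 = 7.383 d.
This lunation's first quarter (7.383 d) has passed, so add one period: 36.913 − 20.3 = 16.613 days.

16.6 days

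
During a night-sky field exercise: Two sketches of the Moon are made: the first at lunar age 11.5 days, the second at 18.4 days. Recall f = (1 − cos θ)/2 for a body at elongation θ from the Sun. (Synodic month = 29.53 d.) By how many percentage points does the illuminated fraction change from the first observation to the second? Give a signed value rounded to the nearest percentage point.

First observation: θ = 360°·11.5/29.53 = 140.2°, so f = 0.884.
Second observation: θ = 224.3°, f = 0.858.
Δf = 0.858 − 0.884 = -0.026, i.e. -3 pp.

-3 percentage points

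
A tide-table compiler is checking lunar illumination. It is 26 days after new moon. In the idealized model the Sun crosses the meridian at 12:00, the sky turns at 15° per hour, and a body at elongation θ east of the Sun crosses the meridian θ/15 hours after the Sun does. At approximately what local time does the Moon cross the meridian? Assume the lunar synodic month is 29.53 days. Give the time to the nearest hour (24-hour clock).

The Moon has covered 26/29.53 of its cycle, so θ ≈ 360° × 26/29.53 = 317.0°.
The Moon trails the Sun by θ/15 = 317.0/15 ≈ 21.13 hours.
12:00 + 21.13 h ≈ 09:08 → 09:00 to the nearest hour.

09:00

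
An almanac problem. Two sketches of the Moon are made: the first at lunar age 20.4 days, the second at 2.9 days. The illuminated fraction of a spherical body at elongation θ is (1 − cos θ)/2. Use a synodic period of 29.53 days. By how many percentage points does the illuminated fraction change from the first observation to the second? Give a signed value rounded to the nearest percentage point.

-59 percentage points

First observation: θ = 360°·20.4/29.53 = 248.7°, so f = 0.682.
Second observation: θ = 35.4°, f = 0.092.
Δf = 0.092 − 0.682 = -0.589, i.e. -59 pp.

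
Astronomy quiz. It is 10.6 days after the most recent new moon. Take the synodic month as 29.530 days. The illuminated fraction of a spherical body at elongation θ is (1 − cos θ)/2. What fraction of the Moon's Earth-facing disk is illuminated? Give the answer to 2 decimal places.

0.82

The Moon has covered 10.6/29.530 of its cycle, so θ ≈ 360° × 10.6/29.530 = 129.2°.
Illuminated fraction = (1 − cos 129.2°)/2 = (1 − (-0.632))/2 ≈ 0.816.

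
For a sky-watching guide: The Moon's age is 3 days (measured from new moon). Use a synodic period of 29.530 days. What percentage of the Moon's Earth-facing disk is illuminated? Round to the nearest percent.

10%

Phase angle: θ = 360°·(3 d)/(29.530 d) = 36.6°.
cos 36.6° = 0.803, so f = (1 − 0.803)/2 = 0.098, so 10%.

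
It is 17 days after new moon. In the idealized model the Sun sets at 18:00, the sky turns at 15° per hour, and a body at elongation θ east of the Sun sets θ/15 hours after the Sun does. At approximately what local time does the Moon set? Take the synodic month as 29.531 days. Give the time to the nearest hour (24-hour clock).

Phase angle: θ = 360°·(17 d)/(29.531 d) = 207.2°.
Delay after the Sun = 207.2° / (15°/h) ≈ 13.82 h.
18:00 + 13.82 h ≈ 07:49 → 08:00 to the nearest hour.

08:00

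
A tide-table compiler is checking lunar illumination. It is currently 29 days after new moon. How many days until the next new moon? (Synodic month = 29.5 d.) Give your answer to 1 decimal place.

One full lunation from the last new moon is 29.5 d; remaining = 29.5 − 29 = 0.500 d.

0.5 days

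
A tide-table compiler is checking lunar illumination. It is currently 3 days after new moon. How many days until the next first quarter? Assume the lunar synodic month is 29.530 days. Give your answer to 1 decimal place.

First quarter is 0.25 of the way through the cycle: age 0.25 × 29.530 = 7.383 d.
That is 7.383 − 3 = 4.383 days ahead.

4.4 days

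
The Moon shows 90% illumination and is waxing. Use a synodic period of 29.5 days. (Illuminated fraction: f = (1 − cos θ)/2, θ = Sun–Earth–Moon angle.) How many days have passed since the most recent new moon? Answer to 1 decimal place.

11.7 days

Invert f = (1 − cos θ)/2 to get cos θ = 1 − 2(0.90) = -0.800, hence θ₀ = arccos -0.800 = 143.1°.
Before full moon the principal value applies: θ = 143.1°.
That fraction of the synodic month is 143.1/360 × 29.5 d ≈ 11.73 d.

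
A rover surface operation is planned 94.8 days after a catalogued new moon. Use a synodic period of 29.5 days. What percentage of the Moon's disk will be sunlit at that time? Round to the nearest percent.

94.8/29.5 = 3.214 lunations, so 3 complete cycles and 6.30 d into the next.
Phase angle: θ = 360°·(6.30 d)/(29.5 d) = 76.9°.
cos 76.9° = 0.227, so f = (1 − 0.227)/2 = 0.387, so 39%.

39%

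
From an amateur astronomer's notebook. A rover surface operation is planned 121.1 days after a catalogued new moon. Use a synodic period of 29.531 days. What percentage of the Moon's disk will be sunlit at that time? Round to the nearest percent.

10%

121.1 d spans 4 complete synodic months (4 × 29.531 = 118.12 d) plus 2.98 d.
Phase angle: θ = 360°·(2.98 d)/(29.531 d) = 36.3°.
cos 36.3° = 0.806, so f = (1 − 0.806)/2 = 0.097, so 10%.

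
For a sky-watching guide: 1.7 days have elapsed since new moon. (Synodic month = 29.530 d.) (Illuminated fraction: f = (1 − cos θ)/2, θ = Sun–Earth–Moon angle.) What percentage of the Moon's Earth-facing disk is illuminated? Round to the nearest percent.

The Moon has covered 1.7/29.530 of its cycle, so θ ≈ 360° × 1.7/29.530 = 20.7°.
Illuminated fraction = (1 − cos 20.7°)/2 = (1 − 0.935)/2 ≈ 0.032, so 3%.

3%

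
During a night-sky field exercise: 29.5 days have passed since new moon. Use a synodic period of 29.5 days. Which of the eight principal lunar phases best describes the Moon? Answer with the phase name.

At 29.5/29.5 of the cycle, θ ≈ 360° — the new moon range.

new moon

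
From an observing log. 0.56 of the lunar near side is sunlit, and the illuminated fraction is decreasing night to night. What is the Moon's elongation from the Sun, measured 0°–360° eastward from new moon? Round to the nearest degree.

cos θ = 1 − 2f = -0.120, giving a principal value of 96.9°.
Since the Moon is past full (waning), take the reflex angle: θ = 360° − 96.9° = 263.1°.

263°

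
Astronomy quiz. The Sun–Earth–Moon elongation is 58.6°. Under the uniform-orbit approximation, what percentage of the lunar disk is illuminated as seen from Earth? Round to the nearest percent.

24%

cos 58.6° = 0.521, so f = (1 − 0.521)/2 = 0.239, i.e. 24%.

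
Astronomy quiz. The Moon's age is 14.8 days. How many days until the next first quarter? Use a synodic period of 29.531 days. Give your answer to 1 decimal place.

First quarter occurs at elongation 90°, i.e. at age 29.531 × 90/360 = 7.383 d.
Already past this cycle's first quarter; the next is at 7.383 + 29.531 = 36.914 d, so 36.914 − 14.8 = 22.114 days.

22.1 days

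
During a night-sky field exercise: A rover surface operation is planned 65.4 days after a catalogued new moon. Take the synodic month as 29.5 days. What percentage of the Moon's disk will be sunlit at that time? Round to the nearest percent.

65.4 d spans 2 complete synodic months (2 × 29.5 = 59.00 d) plus 6.40 d.
The Moon has covered 6.40/29.5 of its cycle, so θ ≈ 360° × 6.40/29.5 = 78.1°.
Illuminated fraction = (1 − cos 78.1°)/2 = (1 − 0.206)/2 ≈ 0.397, so 40%.

40%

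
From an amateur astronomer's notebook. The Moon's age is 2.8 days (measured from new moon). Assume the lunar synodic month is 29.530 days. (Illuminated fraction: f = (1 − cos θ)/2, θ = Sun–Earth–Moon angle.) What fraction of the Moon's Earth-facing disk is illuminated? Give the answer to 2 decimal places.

The Moon has covered 2.8/29.530 of its cycle, so θ ≈ 360° × 2.8/29.530 = 34.1°.
With cos θ = 0.828, the lit fraction is (1 − 0.828)/2 ≈ 0.086.

0.09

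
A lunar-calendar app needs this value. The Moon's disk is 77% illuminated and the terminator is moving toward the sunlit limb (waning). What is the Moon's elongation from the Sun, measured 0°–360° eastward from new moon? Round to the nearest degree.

237°

Invert f = (1 − cos θ)/2 to get cos θ = 1 − 2(0.77) = -0.540, hence θ₀ = arccos -0.540 = 122.7°.
Waning ⇒ past full, so θ = 360° − 122.7° = 237.3°.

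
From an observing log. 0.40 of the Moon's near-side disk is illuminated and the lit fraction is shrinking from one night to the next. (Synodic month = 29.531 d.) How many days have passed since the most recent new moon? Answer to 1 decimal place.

From f = (1 − cos θ)/2: cos θ = 1 − 2×0.40 = 0.200; arccos → 78.5°.
A waning Moon lies in 180°–360°, so θ = 360° − 78.5° = 281.5°.
Age = 29.531 × 281.5°/360° ≈ 23.09 days.

23.1 days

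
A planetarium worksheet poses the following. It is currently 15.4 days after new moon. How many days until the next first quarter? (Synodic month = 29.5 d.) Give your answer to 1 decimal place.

21.5 days

First quarter is 0.25 of the way through the cycle: age 0.25 × 29.5 = 7.375 d.
This lunation's first quarter (7.375 d) has passed, so add one period: 36.875 − 15.4 = 21.475 days.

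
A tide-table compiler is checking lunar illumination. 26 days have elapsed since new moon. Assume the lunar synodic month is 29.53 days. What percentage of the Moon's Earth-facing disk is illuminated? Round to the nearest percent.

13%

Elongation θ = 360° × 26/29.53 ≈ 317.0°.
With cos θ = 0.731, the lit fraction is (1 − 0.731)/2 ≈ 0.135, so 13%.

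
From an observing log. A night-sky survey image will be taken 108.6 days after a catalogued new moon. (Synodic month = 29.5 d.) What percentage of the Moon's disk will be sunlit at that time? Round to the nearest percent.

108.6/29.5 = 3.681 lunations, so 3 complete cycles and 20.10 d into the next.
Phase angle: θ = 360°·(20.10 d)/(29.5 d) = 245.3°.
With cos θ = (-0.418), the lit fraction is (1 − (-0.418))/2 ≈ 0.709, so 71%.

71%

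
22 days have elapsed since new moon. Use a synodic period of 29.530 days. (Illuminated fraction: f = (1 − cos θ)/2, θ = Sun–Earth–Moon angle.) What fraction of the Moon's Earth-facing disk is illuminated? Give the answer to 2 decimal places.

0.52

The Moon has covered 22/29.530 of its cycle, so θ ≈ 360° × 22/29.530 = 268.2°.
Illuminated fraction = (1 − cos 268.2°)/2 = (1 − (-0.031))/2 ≈ 0.516.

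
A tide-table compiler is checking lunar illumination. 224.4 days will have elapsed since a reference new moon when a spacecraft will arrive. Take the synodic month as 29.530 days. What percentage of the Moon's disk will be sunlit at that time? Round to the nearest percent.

91%

224.4 d spans 7 complete synodic months (7 × 29.530 = 206.71 d) plus 17.69 d.
The Moon has covered 17.69/29.530 of its cycle, so θ ≈ 360° × 17.69/29.530 = 215.7°.
With cos θ = (-0.813), the lit fraction is (1 − (-0.813))/2 ≈ 0.906, so 91%.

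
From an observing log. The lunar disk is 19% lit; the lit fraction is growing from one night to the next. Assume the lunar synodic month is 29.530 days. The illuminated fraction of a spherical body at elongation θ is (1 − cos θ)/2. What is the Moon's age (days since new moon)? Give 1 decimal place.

4.2 days

Invert f = (1 − cos θ)/2 to get cos θ = 1 − 2(0.19) = 0.620, hence θ₀ = arccos 0.620 = 51.7°.
Before full moon the principal value applies: θ = 51.7°.
That fraction of the synodic month is 51.7/360 × 29.530 d ≈ 4.24 d.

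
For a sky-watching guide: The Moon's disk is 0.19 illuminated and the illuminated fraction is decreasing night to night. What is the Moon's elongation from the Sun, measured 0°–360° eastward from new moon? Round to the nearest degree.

308°

cos θ = 1 − 2f = 0.620, giving a principal value of 51.7°.
A waning Moon lies in 180°–360°, so θ = 360° − 51.7° = 308.3°.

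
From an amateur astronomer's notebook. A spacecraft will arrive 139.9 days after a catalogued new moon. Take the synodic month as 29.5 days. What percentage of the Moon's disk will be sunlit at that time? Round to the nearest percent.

Reduce mod P: 139.9 − 4×29.5 = 21.90 d into the current lunation.
Phase angle: θ = 360°·(21.90 d)/(29.5 d) = 267.3°.
With cos θ = (-0.048), the lit fraction is (1 − (-0.048))/2 ≈ 0.524, so 52%.

52%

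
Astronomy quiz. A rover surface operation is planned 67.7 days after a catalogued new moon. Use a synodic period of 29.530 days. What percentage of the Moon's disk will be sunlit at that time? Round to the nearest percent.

63%

Reduce mod P: 67.7 − 2×29.530 = 8.64 d into the current lunation.
The Moon has covered 8.64/29.530 of its cycle, so θ ≈ 360° × 8.64/29.530 = 105.3°.
With cos θ = (-0.264), the lit fraction is (1 − (-0.264))/2 ≈ 0.632, so 63%.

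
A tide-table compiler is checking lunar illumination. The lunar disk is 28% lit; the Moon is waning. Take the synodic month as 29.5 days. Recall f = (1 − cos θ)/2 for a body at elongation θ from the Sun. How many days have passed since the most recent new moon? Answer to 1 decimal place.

24.3 days

cos θ = 1 − 2f = 0.440, giving a principal value of 63.9°.
Waning ⇒ past full, so θ = 360° − 63.9° = 296.1°.
That fraction of the synodic month is 296.1/360 × 29.5 d ≈ 24.26 d.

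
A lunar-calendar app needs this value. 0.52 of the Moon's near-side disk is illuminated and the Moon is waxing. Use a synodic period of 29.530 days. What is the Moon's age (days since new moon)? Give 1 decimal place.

7.6 days

From f = (1 − cos θ)/2: cos θ = 1 − 2×0.52 = -0.040; arccos → 92.3°.
Before full moon the principal value applies: θ = 92.3°.
That fraction of the synodic month is 92.3/360 × 29.530 d ≈ 7.57 d.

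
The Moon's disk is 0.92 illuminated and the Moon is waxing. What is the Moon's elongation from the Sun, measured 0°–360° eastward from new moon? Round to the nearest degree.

Invert f = (1 − cos θ)/2 to get cos θ = 1 − 2(0.92) = -0.840, hence θ₀ = arccos -0.840 = 147.1°.
The Moon is waxing (0°–180°), so θ = 147.1° directly.

147°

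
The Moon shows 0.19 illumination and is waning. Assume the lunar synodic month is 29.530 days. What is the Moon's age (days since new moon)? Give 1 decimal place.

From f = (1 − cos θ)/2: cos θ = 1 − 2×0.19 = 0.620; arccos → 51.7°.
Waning ⇒ past full, so θ = 360° − 51.7° = 308.3°.
Age = 29.530 × 308.3°/360° ≈ 25.29 days.

25.3 days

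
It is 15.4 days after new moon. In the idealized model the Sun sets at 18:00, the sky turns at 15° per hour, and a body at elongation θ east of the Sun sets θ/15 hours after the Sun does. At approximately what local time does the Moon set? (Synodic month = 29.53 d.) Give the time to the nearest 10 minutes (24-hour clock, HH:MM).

Elongation θ = 360° × 15.4/29.53 ≈ 187.7°.
At 15° of sky rotation per hour, 187.7° corresponds to a 12.52 h lag.
18:00 + 12.516 h ≈ 06:31 → 06:30 to the nearest ten minutes.

06:30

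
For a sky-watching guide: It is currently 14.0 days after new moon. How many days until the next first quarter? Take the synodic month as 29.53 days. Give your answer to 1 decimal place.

22.9 days

First quarter occurs at elongation 90°, i.e. at age 29.53 × 90/360 = 7.383 d.
This lunation's first quarter (7.383 d) has passed, so add one period: 36.913 − 14.0 = 22.913 days.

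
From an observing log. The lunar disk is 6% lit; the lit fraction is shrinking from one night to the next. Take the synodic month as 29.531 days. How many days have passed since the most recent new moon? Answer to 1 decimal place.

27.2 days

cos θ = 1 − 2f = 0.880, giving a principal value of 28.4°.
A waning Moon lies in 180°–360°, so θ = 360° − 28.4° = 331.6°.
Age = 29.531 × 331.6°/360° ≈ 27.20 days.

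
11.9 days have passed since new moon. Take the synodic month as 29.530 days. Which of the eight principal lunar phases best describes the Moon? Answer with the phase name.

waxing gibbous

At 11.9/29.530 of the cycle, θ ≈ 145° — the waxing gibbous range.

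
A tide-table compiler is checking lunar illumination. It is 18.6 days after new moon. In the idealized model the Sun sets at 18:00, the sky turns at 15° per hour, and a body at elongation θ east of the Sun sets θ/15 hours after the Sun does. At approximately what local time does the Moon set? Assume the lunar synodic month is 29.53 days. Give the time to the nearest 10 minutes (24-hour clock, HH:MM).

Elongation θ = 360° × 18.6/29.53 ≈ 226.8°.
The Moon trails the Sun by θ/15 = 226.8/15 ≈ 15.12 hours.
18:00 + 15.117 h ≈ 09:07 → 09:10 to the nearest ten minutes.

09:10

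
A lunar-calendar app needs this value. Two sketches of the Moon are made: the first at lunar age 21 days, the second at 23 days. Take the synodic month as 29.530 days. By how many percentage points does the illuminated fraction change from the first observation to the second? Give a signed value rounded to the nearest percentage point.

-21 percentage points

θ₁ = 360° × 21/29.530 = 256.0°, f₁ = (1 − cos θ₁)/2 = 0.621.
θ₂ = 360° × 23/29.530 = 280.4°, f₂ = (1 − cos θ₂)/2 = 0.410.
Change = f₂ − f₁ = -0.211 → -21 percentage points.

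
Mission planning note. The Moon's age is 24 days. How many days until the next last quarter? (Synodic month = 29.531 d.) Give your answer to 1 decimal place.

Last quarter occurs at elongation 270°, i.e. at age 29.531 × 270/360 = 22.148 d.
This lunation's last quarter (22.148 d) has passed, so add one period: 51.679 − 24 = 27.679 days.

27.7 days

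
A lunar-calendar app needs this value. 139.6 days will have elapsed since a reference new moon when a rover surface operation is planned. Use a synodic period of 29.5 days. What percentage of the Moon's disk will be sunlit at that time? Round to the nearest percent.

139.6/29.5 = 4.732 lunations, so 4 complete cycles and 21.60 d into the next.
Phase angle: θ = 360°·(21.60 d)/(29.5 d) = 263.6°.
With cos θ = (-0.112), the lit fraction is (1 − (-0.112))/2 ≈ 0.556, so 56%.

56%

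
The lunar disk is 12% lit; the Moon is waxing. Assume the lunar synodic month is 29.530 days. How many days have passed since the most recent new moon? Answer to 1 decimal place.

3.3 days

cos θ = 1 − 2f = 0.760, giving a principal value of 40.5°.
Waxing ⇒ before full, so θ = 40.5°.
Age = 29.530 × 40.5°/360° ≈ 3.33 days.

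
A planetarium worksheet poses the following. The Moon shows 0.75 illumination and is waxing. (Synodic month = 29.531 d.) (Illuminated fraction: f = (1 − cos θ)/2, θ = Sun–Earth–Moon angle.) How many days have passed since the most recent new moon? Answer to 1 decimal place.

Invert f = (1 − cos θ)/2 to get cos θ = 1 − 2(0.75) = -0.500, hence θ₀ = arccos -0.500 = 120.0°.
The Moon is waxing (0°–180°), so θ = 120.0° directly.
That fraction of the synodic month is 120.0/360 × 29.531 d ≈ 9.84 d.

9.8 days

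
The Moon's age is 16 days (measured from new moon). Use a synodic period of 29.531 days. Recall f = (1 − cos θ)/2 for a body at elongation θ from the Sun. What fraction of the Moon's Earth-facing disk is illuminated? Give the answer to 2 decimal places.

Phase angle: θ = 360°·(16 d)/(29.531 d) = 195.0°.
Illuminated fraction = (1 − cos 195.0°)/2 = (1 − (-0.966))/2 ≈ 0.983.

0.98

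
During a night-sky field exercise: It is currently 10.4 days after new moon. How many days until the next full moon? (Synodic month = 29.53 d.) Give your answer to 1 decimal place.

Full moon is 0.5 of the way through the cycle: age 0.5 × 29.53 = 14.765 d.
That is 14.765 − 10.4 = 4.365 days ahead.

4.4 days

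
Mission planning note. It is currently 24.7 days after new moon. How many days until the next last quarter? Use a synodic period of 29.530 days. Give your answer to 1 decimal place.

27.0 days

Last quarter is 0.75 of the way through the cycle: age 0.75 × 29.530 = 22.148 d.
This lunation's last quarter (22.148 d) has passed, so add one period: 51.678 − 24.7 = 26.978 days.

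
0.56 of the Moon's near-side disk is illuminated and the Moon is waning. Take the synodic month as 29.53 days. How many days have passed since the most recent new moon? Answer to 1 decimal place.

21.6 days

cos θ = 1 − 2f = -0.120, giving a principal value of 96.9°.
Waning ⇒ past full, so θ = 360° − 96.9° = 263.1°.
At 360°/29.53 d per day, 263.1° corresponds to 21.58 days.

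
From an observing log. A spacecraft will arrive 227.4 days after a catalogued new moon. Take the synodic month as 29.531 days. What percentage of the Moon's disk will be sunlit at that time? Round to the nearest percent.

227.4 d spans 7 complete synodic months (7 × 29.531 = 206.72 d) plus 20.68 d.
Phase angle: θ = 360°·(20.68 d)/(29.531 d) = 252.1°.
With cos θ = (-0.307), the lit fraction is (1 − (-0.307))/2 ≈ 0.653, so 65%.

65%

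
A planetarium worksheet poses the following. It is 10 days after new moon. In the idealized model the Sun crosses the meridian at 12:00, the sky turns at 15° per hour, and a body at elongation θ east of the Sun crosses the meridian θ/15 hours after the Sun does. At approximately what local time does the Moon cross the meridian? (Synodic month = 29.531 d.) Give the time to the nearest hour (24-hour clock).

Phase angle: θ = 360°·(10 d)/(29.531 d) = 121.9°.
Delay after the Sun = 121.9° / (15°/h) ≈ 8.13 h.
12:00 + 8.13 h ≈ 20:08 → 20:00 to the nearest hour.

20:00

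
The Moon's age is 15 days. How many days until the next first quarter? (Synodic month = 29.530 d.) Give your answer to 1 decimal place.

First quarter is 0.25 of the way through the cycle: age 0.25 × 29.530 = 7.383 d.
This lunation's first quarter (7.383 d) has passed, so add one period: 36.913 − 15 = 21.913 days.

21.9 days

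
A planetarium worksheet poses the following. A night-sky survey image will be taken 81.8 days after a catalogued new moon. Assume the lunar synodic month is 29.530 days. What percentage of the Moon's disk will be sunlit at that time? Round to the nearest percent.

44%

81.8 d spans 2 complete synodic months (2 × 29.530 = 59.06 d) plus 22.74 d.
Elongation θ = 360° × 22.74/29.530 ≈ 277.2°.
cos 277.2° = 0.126, so f = (1 − 0.126)/2 = 0.437, so 44%.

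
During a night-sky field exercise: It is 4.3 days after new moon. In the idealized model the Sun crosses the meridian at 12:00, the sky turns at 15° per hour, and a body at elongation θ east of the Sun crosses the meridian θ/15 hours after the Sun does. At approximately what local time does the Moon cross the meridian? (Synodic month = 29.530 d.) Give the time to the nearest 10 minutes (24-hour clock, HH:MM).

Elongation θ = 360° × 4.3/29.530 ≈ 52.4°.
At 15° of sky rotation per hour, 52.4° corresponds to a 3.49 h lag.
12:00 + 3.495 h ≈ 15:30 → 15:30 to the nearest ten minutes.

15:30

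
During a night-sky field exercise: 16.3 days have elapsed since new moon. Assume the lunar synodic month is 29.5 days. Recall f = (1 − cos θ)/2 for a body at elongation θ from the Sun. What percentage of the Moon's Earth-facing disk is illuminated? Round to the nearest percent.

97%

Elongation θ = 360° × 16.3/29.5 ≈ 198.9°.
With cos θ = (-0.946), the lit fraction is (1 − (-0.946))/2 ≈ 0.973, so 97%.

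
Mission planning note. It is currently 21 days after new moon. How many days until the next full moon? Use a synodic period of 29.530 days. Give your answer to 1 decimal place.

23.3 days

Full moon is 0.5 of the way through the cycle: age 0.5 × 29.530 = 14.765 d.
Already past this cycle's full moon; the next is at 14.765 + 29.530 = 44.295 d, so 44.295 − 21 = 23.295 days.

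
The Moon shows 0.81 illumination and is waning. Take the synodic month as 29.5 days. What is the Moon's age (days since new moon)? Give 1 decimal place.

Invert f = (1 − cos θ)/2 to get cos θ = 1 − 2(0.81) = -0.620, hence θ₀ = arccos -0.620 = 128.3°.
Since the Moon is past full (waning), take the reflex angle: θ = 360° − 128.3° = 231.7°.
At 360°/29.5 d per day, 231.7° corresponds to 18.99 days.

19.0 days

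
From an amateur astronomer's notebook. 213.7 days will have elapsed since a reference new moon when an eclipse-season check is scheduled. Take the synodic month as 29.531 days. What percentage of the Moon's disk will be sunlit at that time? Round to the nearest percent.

213.7 d spans 7 complete synodic months (7 × 29.531 = 206.72 d) plus 6.98 d.
Elongation θ = 360° × 6.98/29.531 ≈ 85.1°.
With cos θ = 0.085, the lit fraction is (1 − 0.085)/2 ≈ 0.458, so 46%.

46%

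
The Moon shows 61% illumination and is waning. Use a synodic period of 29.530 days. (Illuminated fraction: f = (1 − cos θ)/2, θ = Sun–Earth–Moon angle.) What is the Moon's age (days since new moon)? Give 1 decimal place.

Invert f = (1 − cos θ)/2 to get cos θ = 1 − 2(0.61) = -0.220, hence θ₀ = arccos -0.220 = 102.7°.
Waning ⇒ past full, so θ = 360° − 102.7° = 257.3°.
That fraction of the synodic month is 257.3/360 × 29.530 d ≈ 21.11 d.

21.1 days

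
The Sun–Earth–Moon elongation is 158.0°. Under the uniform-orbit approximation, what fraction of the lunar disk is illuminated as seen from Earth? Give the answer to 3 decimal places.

f = (1 − cos 158.0°)/2 = (1 − (-0.927))/2 ≈ 0.964.

0.964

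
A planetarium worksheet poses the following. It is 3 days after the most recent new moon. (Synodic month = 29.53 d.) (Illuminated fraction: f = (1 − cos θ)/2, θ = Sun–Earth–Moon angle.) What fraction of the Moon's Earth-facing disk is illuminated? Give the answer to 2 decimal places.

The Moon has covered 3/29.53 of its cycle, so θ ≈ 360° × 3/29.53 = 36.6°.
cos 36.6° = 0.803, so f = (1 − 0.803)/2 = 0.098.

0.10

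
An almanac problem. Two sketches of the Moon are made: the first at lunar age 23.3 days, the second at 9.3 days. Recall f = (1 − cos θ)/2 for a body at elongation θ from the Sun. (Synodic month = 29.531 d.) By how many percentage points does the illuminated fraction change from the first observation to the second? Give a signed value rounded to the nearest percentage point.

θ₁ = 360° × 23.3/29.531 = 284.0°, f₁ = (1 − cos θ₁)/2 = 0.379.
θ₂ = 360° × 9.3/29.531 = 113.4°, f₂ = (1 − cos θ₂)/2 = 0.698.
Change = f₂ − f₁ = +0.320 → +32 percentage points.

+32 pp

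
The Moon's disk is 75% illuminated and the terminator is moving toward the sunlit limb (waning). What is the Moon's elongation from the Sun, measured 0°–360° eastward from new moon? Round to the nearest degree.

240°

From f = (1 − cos θ)/2: cos θ = 1 − 2×0.75 = -0.500; arccos → 120.0°.
Since the Moon is past full (waning), take the reflex angle: θ = 360° − 120.0° = 240.0°.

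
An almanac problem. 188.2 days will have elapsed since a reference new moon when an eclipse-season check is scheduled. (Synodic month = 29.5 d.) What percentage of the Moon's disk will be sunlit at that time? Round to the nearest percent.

188.2 d spans 6 complete synodic months (6 × 29.5 = 177.00 d) plus 11.20 d.
Phase angle: θ = 360°·(11.20 d)/(29.5 d) = 136.7°.
Illuminated fraction = (1 − cos 136.7°)/2 = (1 − (-0.728))/2 ≈ 0.864, so 86%.

86%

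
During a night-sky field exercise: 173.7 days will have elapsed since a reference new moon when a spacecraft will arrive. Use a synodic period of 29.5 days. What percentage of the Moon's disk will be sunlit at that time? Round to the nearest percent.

12%

Reduce mod P: 173.7 − 5×29.5 = 26.20 d into the current lunation.
The Moon has covered 26.20/29.5 of its cycle, so θ ≈ 360° × 26.20/29.5 = 319.7°.
With cos θ = 0.763, the lit fraction is (1 − 0.763)/2 ≈ 0.119, so 12%.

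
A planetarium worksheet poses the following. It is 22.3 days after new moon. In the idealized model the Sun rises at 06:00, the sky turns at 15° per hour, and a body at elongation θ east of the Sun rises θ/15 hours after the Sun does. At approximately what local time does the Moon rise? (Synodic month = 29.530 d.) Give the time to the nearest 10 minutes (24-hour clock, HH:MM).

Phase angle: θ = 360°·(22.3 d)/(29.530 d) = 271.9°.
The Moon trails the Sun by θ/15 = 271.9/15 ≈ 18.12 hours.
06:00 + 18.124 h ≈ 00:07 → 00:10 to the nearest ten minutes.

00:10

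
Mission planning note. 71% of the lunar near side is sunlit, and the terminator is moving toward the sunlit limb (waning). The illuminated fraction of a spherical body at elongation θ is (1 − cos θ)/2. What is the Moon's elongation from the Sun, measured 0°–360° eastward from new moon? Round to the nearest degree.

From f = (1 − cos θ)/2: cos θ = 1 − 2×0.71 = -0.420; arccos → 114.8°.
A waning Moon lies in 180°–360°, so θ = 360° − 114.8° = 245.2°.

245°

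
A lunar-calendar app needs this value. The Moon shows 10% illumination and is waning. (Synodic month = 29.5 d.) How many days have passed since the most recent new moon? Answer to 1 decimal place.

26.5 days

From f = (1 − cos θ)/2: cos θ = 1 − 2×0.10 = 0.800; arccos → 36.9°.
Waning ⇒ past full, so θ = 360° − 36.9° = 323.1°.
That fraction of the synodic month is 323.1/360 × 29.5 d ≈ 26.48 d.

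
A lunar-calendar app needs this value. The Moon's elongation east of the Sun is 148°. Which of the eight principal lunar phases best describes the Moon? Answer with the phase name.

waxing gibbous

148° lies in the waxing gibbous sector of the 8-phase cycle.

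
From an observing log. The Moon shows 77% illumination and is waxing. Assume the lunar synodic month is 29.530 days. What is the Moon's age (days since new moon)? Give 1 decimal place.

10.1 days

Invert f = (1 − cos θ)/2 to get cos θ = 1 − 2(0.77) = -0.540, hence θ₀ = arccos -0.540 = 122.7°.
Before full moon the principal value applies: θ = 122.7°.
That fraction of the synodic month is 122.7/360 × 29.530 d ≈ 10.06 d.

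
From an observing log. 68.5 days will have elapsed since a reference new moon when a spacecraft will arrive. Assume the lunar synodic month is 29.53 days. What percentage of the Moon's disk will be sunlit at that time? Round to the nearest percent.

71%

68.5/29.53 = 2.320 lunations, so 2 complete cycles and 9.44 d into the next.
Elongation θ = 360° × 9.44/29.53 ≈ 115.1°.
With cos θ = (-0.424), the lit fraction is (1 − (-0.424))/2 ≈ 0.712, so 71%.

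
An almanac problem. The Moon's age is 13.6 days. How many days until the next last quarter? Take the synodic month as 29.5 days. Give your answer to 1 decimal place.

Last quarter is 0.75 of the way through the cycle: age 0.75 × 29.5 = 22.125 d.
That is 22.125 − 13.6 = 8.525 days ahead.

8.5 days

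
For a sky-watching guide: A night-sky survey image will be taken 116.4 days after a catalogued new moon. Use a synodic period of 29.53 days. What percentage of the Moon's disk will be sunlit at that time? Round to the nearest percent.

3%

116.4/29.53 = 3.942 lunations, so 3 complete cycles and 27.81 d into the next.
Phase angle: θ = 360°·(27.81 d)/(29.53 d) = 339.0°.
cos 339.0° = 0.934, so f = (1 − 0.934)/2 = 0.033, so 3%.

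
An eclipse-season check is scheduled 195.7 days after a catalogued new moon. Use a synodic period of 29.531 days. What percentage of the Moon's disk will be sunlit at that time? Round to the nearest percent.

195.7/29.531 = 6.627 lunations, so 6 complete cycles and 18.51 d into the next.
The Moon has covered 18.51/29.531 of its cycle, so θ ≈ 360° × 18.51/29.531 = 225.7°.
With cos θ = (-0.698), the lit fraction is (1 − (-0.698))/2 ≈ 0.849, so 85%.

85%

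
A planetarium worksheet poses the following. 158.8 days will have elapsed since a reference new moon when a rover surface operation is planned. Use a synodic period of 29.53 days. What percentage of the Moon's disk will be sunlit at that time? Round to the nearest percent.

158.8 d spans 5 complete synodic months (5 × 29.53 = 147.65 d) plus 11.15 d.
Phase angle: θ = 360°·(11.15 d)/(29.53 d) = 135.9°.
With cos θ = (-0.718), the lit fraction is (1 − (-0.718))/2 ≈ 0.859, so 86%.

86%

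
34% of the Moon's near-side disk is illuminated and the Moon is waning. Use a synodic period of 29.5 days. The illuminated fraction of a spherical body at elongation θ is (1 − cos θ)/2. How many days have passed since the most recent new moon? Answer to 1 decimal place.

cos θ = 1 − 2f = 0.320, giving a principal value of 71.3°.
Waning ⇒ past full, so θ = 360° − 71.3° = 288.7°.
At 360°/29.5 d per day, 288.7° corresponds to 23.65 days.

23.7 days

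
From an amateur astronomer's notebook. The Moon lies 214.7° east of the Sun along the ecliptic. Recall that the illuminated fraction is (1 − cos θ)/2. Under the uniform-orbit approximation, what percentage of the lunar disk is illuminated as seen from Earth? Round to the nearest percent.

cos 214.7° = (-0.822), so f = (1 − (-0.822))/2 = 0.911, i.e. 91%.

91%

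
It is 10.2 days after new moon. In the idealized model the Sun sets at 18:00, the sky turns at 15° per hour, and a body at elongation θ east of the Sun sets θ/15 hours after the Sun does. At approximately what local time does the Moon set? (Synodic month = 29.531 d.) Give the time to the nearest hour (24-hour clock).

Elongation θ = 360° × 10.2/29.531 ≈ 124.3°.
The Moon trails the Sun by θ/15 = 124.3/15 ≈ 8.29 hours.
18:00 + 8.29 h ≈ 02:17 → 02:00 to the nearest hour.

02:00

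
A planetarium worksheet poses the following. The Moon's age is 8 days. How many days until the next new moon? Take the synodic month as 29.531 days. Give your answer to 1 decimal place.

One full lunation from the last new moon is 29.531 d; remaining = 29.531 − 8 = 21.531 d.

21.5 days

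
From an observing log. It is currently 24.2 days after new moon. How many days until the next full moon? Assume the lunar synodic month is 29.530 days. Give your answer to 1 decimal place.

Full moon is 0.5 of the way through the cycle: age 0.5 × 29.530 = 14.765 d.
Already past this cycle's full moon; the next is at 14.765 + 29.530 = 44.295 d, so 44.295 − 24.2 = 20.095 days.

20.1 days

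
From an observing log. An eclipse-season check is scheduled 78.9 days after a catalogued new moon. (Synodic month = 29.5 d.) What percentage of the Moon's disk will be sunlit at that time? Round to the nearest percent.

78.9/29.5 = 2.675 lunations, so 2 complete cycles and 19.90 d into the next.
Elongation θ = 360° × 19.90/29.5 ≈ 242.8°.
Illuminated fraction = (1 − cos 242.8°)/2 = (1 − (-0.456))/2 ≈ 0.728, so 73%.

73%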